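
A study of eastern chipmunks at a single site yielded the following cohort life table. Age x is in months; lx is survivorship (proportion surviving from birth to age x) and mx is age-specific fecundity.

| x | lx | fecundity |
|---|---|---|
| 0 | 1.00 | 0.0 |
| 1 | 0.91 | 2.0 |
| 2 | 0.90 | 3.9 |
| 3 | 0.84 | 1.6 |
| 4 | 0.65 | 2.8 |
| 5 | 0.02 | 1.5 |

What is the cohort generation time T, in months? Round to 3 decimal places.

2.382

lx·mx: 0, 1.82, 3.51, 1.344, 1.82, 0.03 → R0 = 8.524
x·lx·mx: 0, 1.82, 7.02, 4.032, 7.28, 0.15 → Σ = 20.302
T = 20.302 / 8.524 = 2.381746… → 2.382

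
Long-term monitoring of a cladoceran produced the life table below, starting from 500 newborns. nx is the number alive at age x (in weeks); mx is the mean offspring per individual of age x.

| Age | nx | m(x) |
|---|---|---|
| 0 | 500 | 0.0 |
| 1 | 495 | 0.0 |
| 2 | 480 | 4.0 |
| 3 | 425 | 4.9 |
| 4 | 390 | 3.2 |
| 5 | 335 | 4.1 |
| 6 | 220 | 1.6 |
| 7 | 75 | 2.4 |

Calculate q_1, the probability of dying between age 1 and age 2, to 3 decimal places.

0.030

lx = nx/n0 = nx/500: 1, 0.99, 0.96, 0.85, 0.78, 0.67, 0.44, 0.15
q_1 = (l_1 − l_2) / l_1 = (0.99 − 0.96) / 0.99
     = 0.03 / 0.99 = 0.030303… → 0.030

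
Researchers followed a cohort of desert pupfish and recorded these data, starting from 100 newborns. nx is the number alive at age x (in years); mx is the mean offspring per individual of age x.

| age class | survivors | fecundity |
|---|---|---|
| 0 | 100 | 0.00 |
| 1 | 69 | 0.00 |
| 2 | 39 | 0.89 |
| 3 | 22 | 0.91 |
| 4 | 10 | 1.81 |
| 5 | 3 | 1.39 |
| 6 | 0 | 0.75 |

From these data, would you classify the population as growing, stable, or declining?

declining

lx = nx/n0 = nx/100: 1, 0.69, 0.39, 0.22, 0.1, 0.03, 0
R0 = Σ lx·mx = 0 + 0 + 0.3471 + 0.2002 + 0.181 + 0.0417 + 0 = 0.77
R0 < 1, so the population is declining.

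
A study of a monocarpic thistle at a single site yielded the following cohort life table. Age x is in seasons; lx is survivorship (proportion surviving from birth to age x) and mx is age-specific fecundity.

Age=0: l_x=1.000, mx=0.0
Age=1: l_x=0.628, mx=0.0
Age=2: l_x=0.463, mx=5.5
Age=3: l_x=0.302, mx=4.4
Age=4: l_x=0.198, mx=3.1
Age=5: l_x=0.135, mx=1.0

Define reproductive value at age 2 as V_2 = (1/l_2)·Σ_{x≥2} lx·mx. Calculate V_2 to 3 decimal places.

9.987

lx·mx for x ≥ 2: 2.5465, 1.3288, 0.6138, 0.135 → sum = 4.6241
V_2 = 4.6241 / l_2 = 4.6241 / 0.463 = 9.987257… → 9.987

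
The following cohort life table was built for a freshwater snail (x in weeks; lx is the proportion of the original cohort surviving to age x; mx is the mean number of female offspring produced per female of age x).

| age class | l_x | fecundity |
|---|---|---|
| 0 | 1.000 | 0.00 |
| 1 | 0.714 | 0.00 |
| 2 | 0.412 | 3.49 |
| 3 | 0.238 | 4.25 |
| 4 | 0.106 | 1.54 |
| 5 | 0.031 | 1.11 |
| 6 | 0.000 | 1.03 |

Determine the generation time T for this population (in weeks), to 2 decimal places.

2.54

lx·mx: 0, 0, 1.43788, 1.0115, 0.16324, 0.03441, 0 → R0 = 2.64703
x·lx·mx: 0, 0, 2.87576, 3.0345, 0.65296, 0.17205, 0 → Σ = 6.73527
T = 6.73527 / 2.64703 = 2.544463… → 2.54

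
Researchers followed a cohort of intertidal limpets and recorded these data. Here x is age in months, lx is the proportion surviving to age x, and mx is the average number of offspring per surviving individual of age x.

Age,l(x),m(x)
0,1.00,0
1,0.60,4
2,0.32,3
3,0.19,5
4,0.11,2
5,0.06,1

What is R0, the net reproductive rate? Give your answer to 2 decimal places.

lx·mx by age: 0, 2.4, 0.96, 0.95, 0.22, 0.06
R0 = Σ lx·mx = 4.59 → 4.59

4.59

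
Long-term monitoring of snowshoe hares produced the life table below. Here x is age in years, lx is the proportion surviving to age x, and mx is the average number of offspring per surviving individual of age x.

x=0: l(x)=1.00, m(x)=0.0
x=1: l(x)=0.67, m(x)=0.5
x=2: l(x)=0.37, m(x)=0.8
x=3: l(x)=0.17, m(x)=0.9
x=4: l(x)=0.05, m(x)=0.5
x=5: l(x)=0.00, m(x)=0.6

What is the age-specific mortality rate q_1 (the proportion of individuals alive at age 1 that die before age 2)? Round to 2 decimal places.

0.45

q_1 = (l_1 − l_2) / l_1 = (0.67 − 0.37) / 0.67
     = 0.3 / 0.67 = 0.447761… → 0.45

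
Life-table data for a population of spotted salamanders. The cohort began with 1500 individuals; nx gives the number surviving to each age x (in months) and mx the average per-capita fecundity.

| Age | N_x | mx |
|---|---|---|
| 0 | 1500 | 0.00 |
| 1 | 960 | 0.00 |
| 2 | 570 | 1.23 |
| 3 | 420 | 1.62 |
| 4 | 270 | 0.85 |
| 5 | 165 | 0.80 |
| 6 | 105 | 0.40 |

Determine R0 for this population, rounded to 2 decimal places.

lx = nx/n0 = nx/1500: 1, 0.64, 0.38, 0.28, 0.18, 0.11, 0.07
lx·mx by age: 0, 0, 0.4674, 0.4536, 0.153, 0.088, 0.028
R0 = Σ lx·mx = 1.19 → 1.19

1.19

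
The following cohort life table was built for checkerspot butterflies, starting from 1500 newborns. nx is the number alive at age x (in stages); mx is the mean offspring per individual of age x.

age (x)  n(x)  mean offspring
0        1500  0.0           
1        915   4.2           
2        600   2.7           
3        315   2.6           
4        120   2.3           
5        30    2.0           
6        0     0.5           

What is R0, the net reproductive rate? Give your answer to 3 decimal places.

4.412

lx = nx/n0 = nx/1500: 1, 0.61, 0.4, 0.21, 0.08, 0.02, 0
lx·mx by age: 0, 2.562, 1.08, 0.546, 0.184, 0.04, 0
R0 = Σ lx·mx = 4.412 → 4.412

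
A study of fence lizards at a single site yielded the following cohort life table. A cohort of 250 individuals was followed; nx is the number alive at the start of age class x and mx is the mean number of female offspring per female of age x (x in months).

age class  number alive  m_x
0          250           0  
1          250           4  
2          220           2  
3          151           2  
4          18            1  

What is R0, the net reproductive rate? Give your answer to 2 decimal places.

lx = nx/n0 = nx/250: 1, 1, 0.88, 0.604, 0.072
lx·mx by age: 0, 4, 1.76, 1.208, 0.072
R0 = Σ lx·mx = 7.04 → 7.04

7.04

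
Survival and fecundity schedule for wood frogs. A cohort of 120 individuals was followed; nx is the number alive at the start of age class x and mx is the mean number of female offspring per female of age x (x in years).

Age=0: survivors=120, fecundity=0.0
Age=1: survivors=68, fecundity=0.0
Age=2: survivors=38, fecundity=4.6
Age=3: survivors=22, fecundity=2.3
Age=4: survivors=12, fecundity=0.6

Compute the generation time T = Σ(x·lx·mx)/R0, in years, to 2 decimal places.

lx = nx/n0 = nx/120: 1, 0.56667…, 0.31667…, 0.18333…, 0.1
lx·mx: 0, 0, 1.456667…, 0.421667…, 0.06 → R0 = 1.938333…
x·lx·mx: 0, 0, 2.913333…, 1.265…, 0.24 → Σ = 4.418333…
T = 4.418333… / 1.938333… = 2.27945… → 2.28

2.28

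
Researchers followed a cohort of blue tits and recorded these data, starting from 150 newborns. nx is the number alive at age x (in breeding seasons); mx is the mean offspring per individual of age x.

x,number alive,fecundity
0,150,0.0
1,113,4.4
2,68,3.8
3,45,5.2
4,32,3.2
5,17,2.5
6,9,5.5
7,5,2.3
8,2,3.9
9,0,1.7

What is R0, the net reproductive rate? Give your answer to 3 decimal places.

8.022

lx = nx/n0 = nx/150: 1, 0.75333…, 0.45333…, 0.3, 0.21333…, 0.11333…, 0.06, 0.03333…, 0.01333…, 0
lx·mx by age: 0, 3.314667…, 1.722667…, 1.56, 0.682667…, 0.283333…, 0.33, 0.076667…, 0.052…, 0
R0 = Σ lx·mx = 8.022… → 8.022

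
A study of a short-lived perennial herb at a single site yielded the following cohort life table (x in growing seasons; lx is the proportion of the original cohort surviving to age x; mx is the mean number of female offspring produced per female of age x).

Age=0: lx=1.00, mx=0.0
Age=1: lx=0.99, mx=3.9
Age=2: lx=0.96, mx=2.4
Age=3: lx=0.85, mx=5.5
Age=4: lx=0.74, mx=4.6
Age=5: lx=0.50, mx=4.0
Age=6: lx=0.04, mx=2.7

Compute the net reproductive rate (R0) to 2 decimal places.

lx·mx by age: 0, 3.861, 2.304, 4.675, 3.404, 2, 0.108
R0 = Σ lx·mx = 16.352 → 16.35

16.35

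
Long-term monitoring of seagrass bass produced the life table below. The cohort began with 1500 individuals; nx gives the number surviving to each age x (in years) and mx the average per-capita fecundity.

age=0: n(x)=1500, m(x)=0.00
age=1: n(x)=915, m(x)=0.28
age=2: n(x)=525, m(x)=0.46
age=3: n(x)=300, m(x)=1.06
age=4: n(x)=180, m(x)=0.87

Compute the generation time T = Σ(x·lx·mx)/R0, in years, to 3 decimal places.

2.386

lx = nx/n0 = nx/1500: 1, 0.61, 0.35, 0.2, 0.12
lx·mx: 0, 0.1708, 0.161, 0.212, 0.1044 → R0 = 0.6482
x·lx·mx: 0, 0.1708, 0.322, 0.636, 0.4176 → Σ = 1.5464
T = 1.5464 / 0.6482 = 2.385683… → 2.386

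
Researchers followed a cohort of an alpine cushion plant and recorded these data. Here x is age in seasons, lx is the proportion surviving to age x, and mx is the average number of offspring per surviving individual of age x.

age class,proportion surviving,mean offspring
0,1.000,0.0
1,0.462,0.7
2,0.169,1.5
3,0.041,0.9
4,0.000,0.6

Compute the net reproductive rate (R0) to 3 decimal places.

0.614

lx·mx by age: 0, 0.3234, 0.2535, 0.0369, 0
R0 = Σ lx·mx = 0.6138 → 0.614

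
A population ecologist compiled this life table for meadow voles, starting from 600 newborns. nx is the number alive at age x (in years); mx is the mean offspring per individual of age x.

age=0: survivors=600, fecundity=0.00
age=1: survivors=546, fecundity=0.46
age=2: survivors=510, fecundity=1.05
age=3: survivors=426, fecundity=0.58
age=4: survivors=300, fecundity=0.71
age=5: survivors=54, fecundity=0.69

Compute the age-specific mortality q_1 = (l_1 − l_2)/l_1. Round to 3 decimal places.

lx = nx/n0 = nx/600: 1, 0.91, 0.85, 0.71, 0.5, 0.09
q_1 = (l_1 − l_2) / l_1 = (0.91 − 0.85) / 0.91
     = 0.06 / 0.91 = 0.065934… → 0.066

0.066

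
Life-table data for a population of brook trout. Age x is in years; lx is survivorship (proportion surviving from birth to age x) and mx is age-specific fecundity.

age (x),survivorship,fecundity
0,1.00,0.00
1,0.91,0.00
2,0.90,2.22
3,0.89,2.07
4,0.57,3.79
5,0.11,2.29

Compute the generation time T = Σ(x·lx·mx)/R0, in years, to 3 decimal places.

3.107

lx·mx: 0, 0, 1.998, 1.8423, 2.1603, 0.2519 → R0 = 6.2525
x·lx·mx: 0, 0, 3.996, 5.5269, 8.6412, 1.2595 → Σ = 19.4236
T = 19.4236 / 6.2525 = 3.106533… → 3.107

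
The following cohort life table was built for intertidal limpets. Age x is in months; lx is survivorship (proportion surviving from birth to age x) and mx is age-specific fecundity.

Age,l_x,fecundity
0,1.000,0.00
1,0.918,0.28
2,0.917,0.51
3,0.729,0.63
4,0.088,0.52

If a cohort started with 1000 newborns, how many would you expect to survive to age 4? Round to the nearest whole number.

Expected survivors = N0 · l_4 = 1000 × 0.088 = 88 → 88

88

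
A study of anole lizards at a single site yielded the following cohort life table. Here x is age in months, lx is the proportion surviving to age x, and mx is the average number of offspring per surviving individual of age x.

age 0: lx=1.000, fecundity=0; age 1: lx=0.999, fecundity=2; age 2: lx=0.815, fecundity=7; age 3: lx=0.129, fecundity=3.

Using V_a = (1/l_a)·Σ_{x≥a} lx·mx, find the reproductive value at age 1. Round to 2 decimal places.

lx·mx for x ≥ 1: 1.998, 5.705, 0.387 → sum = 8.09
V_1 = 8.09 / l_1 = 8.09 / 0.999 = 8.098098… → 8.10

8.10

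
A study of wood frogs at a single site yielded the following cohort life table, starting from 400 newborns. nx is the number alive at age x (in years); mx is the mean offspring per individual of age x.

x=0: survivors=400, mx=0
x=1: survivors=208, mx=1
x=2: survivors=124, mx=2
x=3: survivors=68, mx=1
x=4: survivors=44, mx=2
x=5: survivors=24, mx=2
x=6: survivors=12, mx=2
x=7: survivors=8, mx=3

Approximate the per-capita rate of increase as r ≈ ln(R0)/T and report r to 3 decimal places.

0.223

lx = nx/n0 = nx/400: 1, 0.52, 0.31, 0.17, 0.11, 0.06, 0.03, 0.02
R0 = Σ lx·mx = 0 + 0.52 + 0.62 + 0.17 + 0.22 + 0.12 + 0.06 + 0.06 = 1.77
Σ x·lx·mx = 4.53; T = 4.53/1.77 = 2.55932…
r ≈ ln(R0)/T = ln(1.77)/2.55932… = 0.2231… → 0.223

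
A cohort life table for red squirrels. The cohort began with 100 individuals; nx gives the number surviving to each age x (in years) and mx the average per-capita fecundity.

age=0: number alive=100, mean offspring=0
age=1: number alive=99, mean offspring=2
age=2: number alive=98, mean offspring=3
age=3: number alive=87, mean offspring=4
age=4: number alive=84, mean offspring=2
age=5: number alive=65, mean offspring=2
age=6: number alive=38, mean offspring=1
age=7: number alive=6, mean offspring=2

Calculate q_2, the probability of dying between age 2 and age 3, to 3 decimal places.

lx = nx/n0 = nx/100: 1, 0.99, 0.98, 0.87, 0.84, 0.65, 0.38, 0.06
q_2 = (l_2 − l_3) / l_2 = (0.98 − 0.87) / 0.98
     = 0.11 / 0.98 = 0.112245… → 0.112

0.112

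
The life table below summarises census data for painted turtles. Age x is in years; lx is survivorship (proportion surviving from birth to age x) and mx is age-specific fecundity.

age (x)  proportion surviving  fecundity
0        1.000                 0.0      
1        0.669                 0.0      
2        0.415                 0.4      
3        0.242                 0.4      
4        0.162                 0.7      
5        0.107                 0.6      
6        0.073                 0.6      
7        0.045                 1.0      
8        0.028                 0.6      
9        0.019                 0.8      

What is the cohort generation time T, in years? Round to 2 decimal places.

4.00

lx·mx: 0, 0, 0.166, 0.0968, 0.1134, 0.0642, 0.0438, 0.045, 0.0168, 0.0152 → R0 = 0.5612
x·lx·mx: 0, 0, 0.332, 0.2904, 0.4536, 0.321, 0.2628, 0.315, 0.1344, 0.1368 → Σ = 2.246
T = 2.246 / 0.5612 = 4.002138… → 4.00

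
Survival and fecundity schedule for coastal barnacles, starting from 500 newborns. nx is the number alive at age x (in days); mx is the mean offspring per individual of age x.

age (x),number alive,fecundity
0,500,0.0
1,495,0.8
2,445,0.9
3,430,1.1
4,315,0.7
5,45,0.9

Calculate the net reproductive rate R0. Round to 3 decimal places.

3.061

lx = nx/n0 = nx/500: 1, 0.99, 0.89, 0.86, 0.63, 0.09
lx·mx by age: 0, 0.792, 0.801, 0.946, 0.441, 0.081
R0 = Σ lx·mx = 3.061 → 3.061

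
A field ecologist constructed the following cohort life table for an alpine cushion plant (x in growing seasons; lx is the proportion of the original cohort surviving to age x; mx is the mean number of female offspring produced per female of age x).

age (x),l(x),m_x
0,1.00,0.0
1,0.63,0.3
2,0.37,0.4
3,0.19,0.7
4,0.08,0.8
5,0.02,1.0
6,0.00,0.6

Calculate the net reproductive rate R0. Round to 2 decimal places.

lx·mx by age: 0, 0.189, 0.148, 0.133, 0.064, 0.02, 0
R0 = Σ lx·mx = 0.554 → 0.55

0.55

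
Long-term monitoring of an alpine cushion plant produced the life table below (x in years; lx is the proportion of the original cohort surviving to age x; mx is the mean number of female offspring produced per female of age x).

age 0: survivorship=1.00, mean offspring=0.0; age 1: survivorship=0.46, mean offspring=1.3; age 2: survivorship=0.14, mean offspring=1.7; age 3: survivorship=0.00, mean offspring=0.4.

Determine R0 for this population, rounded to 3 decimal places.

0.836

lx·mx by age: 0, 0.598, 0.238, 0
R0 = Σ lx·mx = 0.836 → 0.836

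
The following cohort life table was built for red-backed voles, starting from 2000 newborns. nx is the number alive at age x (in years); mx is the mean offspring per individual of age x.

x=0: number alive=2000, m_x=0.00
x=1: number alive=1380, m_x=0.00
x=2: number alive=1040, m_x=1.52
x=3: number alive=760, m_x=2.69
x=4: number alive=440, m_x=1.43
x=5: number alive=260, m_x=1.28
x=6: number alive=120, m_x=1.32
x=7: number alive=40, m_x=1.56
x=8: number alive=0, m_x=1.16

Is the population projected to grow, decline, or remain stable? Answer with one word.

lx = nx/n0 = nx/2000: 1, 0.69, 0.52, 0.38, 0.22, 0.13, 0.06, 0.02, 0
R0 = Σ lx·mx = 0 + 0 + 0.7904 + 1.0222 + 0.3146 + 0.1664 + 0.0792 + 0.0312 + 0 = 2.404
R0 > 1, so the population is growing.

growing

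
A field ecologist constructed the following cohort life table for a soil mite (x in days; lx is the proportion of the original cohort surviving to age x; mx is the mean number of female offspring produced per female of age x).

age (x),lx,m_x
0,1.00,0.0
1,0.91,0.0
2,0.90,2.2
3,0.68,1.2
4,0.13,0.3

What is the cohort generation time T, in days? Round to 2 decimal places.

2.32

lx·mx: 0, 0, 1.98, 0.816, 0.039 → R0 = 2.835
x·lx·mx: 0, 0, 3.96, 2.448, 0.156 → Σ = 6.564
T = 6.564 / 2.835 = 2.315344… → 2.32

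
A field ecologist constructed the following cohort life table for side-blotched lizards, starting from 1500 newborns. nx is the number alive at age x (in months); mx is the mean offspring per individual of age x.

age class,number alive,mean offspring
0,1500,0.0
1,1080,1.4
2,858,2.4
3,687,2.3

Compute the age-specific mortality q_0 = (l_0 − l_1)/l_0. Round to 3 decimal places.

lx = nx/n0 = nx/1500: 1, 0.72, 0.572, 0.458
q_0 = (l_0 − l_1) / l_0 = (1 − 0.72) / 1
     = 0.28 / 1 = 0.28 → 0.280

0.280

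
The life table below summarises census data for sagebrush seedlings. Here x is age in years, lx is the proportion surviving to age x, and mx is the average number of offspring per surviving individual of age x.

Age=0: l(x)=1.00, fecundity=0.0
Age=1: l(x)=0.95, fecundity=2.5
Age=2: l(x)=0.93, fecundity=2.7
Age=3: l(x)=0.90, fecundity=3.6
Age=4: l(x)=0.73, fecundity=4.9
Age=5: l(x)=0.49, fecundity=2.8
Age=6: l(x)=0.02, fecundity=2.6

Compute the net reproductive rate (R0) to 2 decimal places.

lx·mx by age: 0, 2.375, 2.511, 3.24, 3.577, 1.372, 0.052
R0 = Σ lx·mx = 13.127 → 13.13

13.13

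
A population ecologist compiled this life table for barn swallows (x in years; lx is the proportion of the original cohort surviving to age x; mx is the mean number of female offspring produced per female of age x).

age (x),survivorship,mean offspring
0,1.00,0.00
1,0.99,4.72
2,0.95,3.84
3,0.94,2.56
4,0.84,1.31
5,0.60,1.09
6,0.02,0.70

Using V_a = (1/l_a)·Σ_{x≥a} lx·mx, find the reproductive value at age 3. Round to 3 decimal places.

4.441

lx·mx for x ≥ 3: 2.4064, 1.1004, 0.654, 0.014 → sum = 4.1748
V_3 = 4.1748 / l_3 = 4.1748 / 0.94 = 4.441277… → 4.441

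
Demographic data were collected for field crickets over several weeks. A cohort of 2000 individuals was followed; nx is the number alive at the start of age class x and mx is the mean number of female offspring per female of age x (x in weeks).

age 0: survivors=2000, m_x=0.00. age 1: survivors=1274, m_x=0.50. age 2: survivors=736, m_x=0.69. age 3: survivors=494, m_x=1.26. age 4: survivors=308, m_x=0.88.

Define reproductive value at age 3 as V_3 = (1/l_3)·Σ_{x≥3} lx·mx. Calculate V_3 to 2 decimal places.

1.81

lx = nx/n0 = nx/2000: 1, 0.637, 0.368, 0.247, 0.154
lx·mx for x ≥ 3: 0.31122, 0.13552 → sum = 0.44674
V_3 = 0.44674 / l_3 = 0.44674 / 0.247 = 1.808664… → 1.81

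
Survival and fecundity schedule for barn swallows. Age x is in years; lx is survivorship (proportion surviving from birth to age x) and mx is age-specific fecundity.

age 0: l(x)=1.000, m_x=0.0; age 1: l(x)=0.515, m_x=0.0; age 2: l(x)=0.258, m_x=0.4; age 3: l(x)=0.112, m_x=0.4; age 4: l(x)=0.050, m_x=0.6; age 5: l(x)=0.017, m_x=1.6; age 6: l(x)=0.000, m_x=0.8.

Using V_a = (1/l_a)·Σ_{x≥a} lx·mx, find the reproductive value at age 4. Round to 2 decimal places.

1.14

lx·mx for x ≥ 4: 0.03, 0.0272, 0 → sum = 0.0572
V_4 = 0.0572 / l_4 = 0.0572 / 0.05 = 1.144 → 1.14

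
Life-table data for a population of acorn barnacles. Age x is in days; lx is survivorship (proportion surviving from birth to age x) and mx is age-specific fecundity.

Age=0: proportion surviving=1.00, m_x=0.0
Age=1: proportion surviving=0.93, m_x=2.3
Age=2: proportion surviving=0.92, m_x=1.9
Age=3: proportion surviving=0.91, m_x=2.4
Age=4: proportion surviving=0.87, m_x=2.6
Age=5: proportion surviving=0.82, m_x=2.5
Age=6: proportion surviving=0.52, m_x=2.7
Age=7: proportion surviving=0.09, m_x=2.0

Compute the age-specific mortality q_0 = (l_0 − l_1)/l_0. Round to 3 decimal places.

0.070

q_0 = (l_0 − l_1) / l_0 = (1 − 0.93) / 1
     = 0.07 / 1 = 0.07 → 0.070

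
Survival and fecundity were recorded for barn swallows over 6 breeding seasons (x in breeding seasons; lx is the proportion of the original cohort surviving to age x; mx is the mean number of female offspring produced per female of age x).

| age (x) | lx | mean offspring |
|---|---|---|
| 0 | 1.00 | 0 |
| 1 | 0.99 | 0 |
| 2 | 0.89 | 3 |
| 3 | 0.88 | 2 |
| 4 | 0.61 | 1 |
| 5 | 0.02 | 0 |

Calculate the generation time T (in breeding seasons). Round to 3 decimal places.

lx·mx: 0, 0, 2.67, 1.76, 0.61, 0 → R0 = 5.04
x·lx·mx: 0, 0, 5.34, 5.28, 2.44, 0 → Σ = 13.06
T = 13.06 / 5.04 = 2.59127… → 2.591

2.591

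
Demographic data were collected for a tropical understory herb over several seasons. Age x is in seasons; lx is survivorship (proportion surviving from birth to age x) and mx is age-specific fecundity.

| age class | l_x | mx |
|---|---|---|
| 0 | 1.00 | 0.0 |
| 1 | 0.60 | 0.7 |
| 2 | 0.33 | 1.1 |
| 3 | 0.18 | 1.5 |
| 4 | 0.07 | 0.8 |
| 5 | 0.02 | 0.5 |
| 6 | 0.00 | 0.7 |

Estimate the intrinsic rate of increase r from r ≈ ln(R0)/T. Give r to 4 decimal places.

0.0564

R0 = Σ lx·mx = 0 + 0.42 + 0.363 + 0.27 + 0.056 + 0.01 + 0 = 1.119
Σ x·lx·mx = 2.23; T = 2.23/1.119 = 1.99285…
r ≈ ln(R0)/T = ln(1.119)/1.99285… = 0.056419… → 0.0564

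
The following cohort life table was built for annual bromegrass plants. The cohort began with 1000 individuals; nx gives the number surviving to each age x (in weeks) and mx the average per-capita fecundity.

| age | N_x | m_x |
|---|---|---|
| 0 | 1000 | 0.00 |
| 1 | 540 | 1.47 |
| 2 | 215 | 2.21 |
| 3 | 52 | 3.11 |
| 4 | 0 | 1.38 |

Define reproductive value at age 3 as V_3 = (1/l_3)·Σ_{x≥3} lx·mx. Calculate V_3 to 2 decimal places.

lx = nx/n0 = nx/1000: 1, 0.54, 0.215, 0.052, 0
lx·mx for x ≥ 3: 0.16172, 0 → sum = 0.16172
V_3 = 0.16172 / l_3 = 0.16172 / 0.052 = 3.11 → 3.11

3.11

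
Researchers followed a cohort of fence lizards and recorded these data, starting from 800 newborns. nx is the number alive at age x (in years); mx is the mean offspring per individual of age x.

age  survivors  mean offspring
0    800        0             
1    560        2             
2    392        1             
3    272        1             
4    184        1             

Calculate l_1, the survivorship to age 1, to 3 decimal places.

l_1 = n_1/n_0 = 560/800 = 0.7 → 0.700

0.700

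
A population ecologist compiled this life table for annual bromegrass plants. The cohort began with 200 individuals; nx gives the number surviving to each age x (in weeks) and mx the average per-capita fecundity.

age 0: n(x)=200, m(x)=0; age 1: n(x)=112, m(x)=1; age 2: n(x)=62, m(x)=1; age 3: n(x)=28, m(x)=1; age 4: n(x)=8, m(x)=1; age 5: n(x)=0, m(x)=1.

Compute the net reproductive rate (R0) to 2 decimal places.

1.05

lx = nx/n0 = nx/200: 1, 0.56, 0.31, 0.14, 0.04, 0
lx·mx by age: 0, 0.56, 0.31, 0.14, 0.04, 0
R0 = Σ lx·mx = 1.05 → 1.05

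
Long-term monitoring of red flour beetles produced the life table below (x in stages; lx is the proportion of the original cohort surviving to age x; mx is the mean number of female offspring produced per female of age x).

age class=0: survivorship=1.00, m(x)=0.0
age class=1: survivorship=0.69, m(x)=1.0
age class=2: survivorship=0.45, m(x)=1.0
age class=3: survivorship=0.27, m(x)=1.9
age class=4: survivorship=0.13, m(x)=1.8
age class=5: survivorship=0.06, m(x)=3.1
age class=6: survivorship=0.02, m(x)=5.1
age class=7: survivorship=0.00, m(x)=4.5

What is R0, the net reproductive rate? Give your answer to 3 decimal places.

2.175

lx·mx by age: 0, 0.69, 0.45, 0.513, 0.234, 0.186, 0.102, 0
R0 = Σ lx·mx = 2.175 → 2.175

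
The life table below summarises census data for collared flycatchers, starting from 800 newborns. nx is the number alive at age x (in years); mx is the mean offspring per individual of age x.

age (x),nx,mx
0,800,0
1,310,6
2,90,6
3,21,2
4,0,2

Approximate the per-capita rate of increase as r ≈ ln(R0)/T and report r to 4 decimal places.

lx = nx/n0 = nx/800: 1, 0.3875, 0.1125, 0.02625, 0
R0 = Σ lx·mx = 0 + 2.325 + 0.675 + 0.0525 + 0 = 3.0525
Σ x·lx·mx = 3.8325; T = 3.8325/3.0525 = 1.25553…
r ≈ ln(R0)/T = ln(3.0525)/1.25553… = 0.888838… → 0.8888

0.8888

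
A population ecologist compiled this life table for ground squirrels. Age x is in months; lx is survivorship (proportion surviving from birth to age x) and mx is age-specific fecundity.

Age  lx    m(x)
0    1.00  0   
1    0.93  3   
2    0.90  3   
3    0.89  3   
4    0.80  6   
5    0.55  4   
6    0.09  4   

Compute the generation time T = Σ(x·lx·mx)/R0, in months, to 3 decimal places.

3.129

lx·mx: 0, 2.79, 2.7, 2.67, 4.8, 2.2, 0.36 → R0 = 15.52
x·lx·mx: 0, 2.79, 5.4, 8.01, 19.2, 11, 2.16 → Σ = 48.56
T = 48.56 / 15.52 = 3.128866… → 3.129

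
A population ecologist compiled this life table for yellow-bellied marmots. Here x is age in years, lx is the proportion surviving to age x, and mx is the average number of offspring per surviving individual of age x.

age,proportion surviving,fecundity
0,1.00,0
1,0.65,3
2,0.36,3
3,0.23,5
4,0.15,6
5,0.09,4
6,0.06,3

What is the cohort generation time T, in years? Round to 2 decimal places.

2.50

lx·mx: 0, 1.95, 1.08, 1.15, 0.9, 0.36, 0.18 → R0 = 5.62
x·lx·mx: 0, 1.95, 2.16, 3.45, 3.6, 1.8, 1.08 → Σ = 14.04
T = 14.04 / 5.62 = 2.498221… → 2.50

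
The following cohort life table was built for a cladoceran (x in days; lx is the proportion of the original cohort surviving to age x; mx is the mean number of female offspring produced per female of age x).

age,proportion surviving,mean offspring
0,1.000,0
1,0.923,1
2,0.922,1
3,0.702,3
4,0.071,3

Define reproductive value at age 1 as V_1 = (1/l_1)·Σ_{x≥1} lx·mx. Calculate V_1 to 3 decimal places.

4.511

lx·mx for x ≥ 1: 0.923, 0.922, 2.106, 0.213 → sum = 4.164
V_1 = 4.164 / l_1 = 4.164 / 0.923 = 4.511376… → 4.511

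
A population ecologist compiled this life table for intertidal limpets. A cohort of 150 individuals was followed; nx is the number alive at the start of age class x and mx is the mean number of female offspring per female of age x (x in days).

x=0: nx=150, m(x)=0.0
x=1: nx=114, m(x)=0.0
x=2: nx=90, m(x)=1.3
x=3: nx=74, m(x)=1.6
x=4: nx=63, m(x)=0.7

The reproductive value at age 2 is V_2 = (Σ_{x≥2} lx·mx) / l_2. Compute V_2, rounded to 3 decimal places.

3.106

lx = nx/n0 = nx/150: 1, 0.76, 0.6, 0.49333…, 0.42
lx·mx for x ≥ 2: 0.78, 0.789333…, 0.294 → sum = 1.863333…
V_2 = 1.863333… / l_2 = 1.863333… / 0.6 = 3.105556… → 3.106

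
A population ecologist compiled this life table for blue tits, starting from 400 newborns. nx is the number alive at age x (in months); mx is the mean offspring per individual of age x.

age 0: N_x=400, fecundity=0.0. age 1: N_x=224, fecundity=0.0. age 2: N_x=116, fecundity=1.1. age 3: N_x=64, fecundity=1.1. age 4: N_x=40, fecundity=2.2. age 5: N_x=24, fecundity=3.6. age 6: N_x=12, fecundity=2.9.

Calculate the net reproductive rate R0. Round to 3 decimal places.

lx = nx/n0 = nx/400: 1, 0.56, 0.29, 0.16, 0.1, 0.06, 0.03
lx·mx by age: 0, 0, 0.319, 0.176, 0.22, 0.216, 0.087
R0 = Σ lx·mx = 1.018 → 1.018

1.018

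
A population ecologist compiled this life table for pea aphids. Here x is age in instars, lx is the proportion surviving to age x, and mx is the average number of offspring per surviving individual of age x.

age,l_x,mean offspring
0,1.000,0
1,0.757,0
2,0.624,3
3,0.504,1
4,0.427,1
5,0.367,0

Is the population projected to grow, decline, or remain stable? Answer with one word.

growing

R0 = Σ lx·mx = 0 + 0 + 1.872 + 0.504 + 0.427 + 0 = 2.803
R0 > 1, so the population is growing.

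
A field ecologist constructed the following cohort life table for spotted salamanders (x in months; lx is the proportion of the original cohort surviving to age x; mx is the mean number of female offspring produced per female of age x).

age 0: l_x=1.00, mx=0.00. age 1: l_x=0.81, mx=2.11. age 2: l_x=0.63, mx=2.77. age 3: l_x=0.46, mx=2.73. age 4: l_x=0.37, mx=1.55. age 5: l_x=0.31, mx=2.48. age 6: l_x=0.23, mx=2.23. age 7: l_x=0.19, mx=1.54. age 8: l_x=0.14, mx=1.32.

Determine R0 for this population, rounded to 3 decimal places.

7.043

lx·mx by age: 0, 1.7091, 1.7451, 1.2558, 0.5735, 0.7688, 0.5129, 0.2926, 0.1848
R0 = Σ lx·mx = 7.0426 → 7.043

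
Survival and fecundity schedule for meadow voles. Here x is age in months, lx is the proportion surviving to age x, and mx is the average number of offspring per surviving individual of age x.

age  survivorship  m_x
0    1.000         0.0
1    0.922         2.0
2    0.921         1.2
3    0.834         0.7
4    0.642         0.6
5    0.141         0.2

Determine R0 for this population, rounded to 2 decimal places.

lx·mx by age: 0, 1.844, 1.1052, 0.5838, 0.3852, 0.0282
R0 = Σ lx·mx = 3.9464 → 3.95

3.95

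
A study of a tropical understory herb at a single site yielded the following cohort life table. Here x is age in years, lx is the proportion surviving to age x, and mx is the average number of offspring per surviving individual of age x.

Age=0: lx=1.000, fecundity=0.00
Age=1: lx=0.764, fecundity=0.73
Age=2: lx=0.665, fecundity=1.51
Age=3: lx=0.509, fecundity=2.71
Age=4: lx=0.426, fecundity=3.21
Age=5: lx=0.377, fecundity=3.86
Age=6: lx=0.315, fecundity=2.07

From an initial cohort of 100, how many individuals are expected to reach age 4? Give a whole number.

43

Expected survivors = N0 · l_4 = 100 × 0.426 = 42.6 → 43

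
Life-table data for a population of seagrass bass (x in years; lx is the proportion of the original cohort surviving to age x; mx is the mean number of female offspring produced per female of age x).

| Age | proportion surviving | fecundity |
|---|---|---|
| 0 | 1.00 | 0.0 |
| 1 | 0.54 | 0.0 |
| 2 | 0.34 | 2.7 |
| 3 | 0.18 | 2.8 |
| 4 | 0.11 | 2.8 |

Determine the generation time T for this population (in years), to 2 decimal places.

2.65

lx·mx: 0, 0, 0.918, 0.504, 0.308 → R0 = 1.73
x·lx·mx: 0, 0, 1.836, 1.512, 1.232 → Σ = 4.58
T = 4.58 / 1.73 = 2.647399… → 2.65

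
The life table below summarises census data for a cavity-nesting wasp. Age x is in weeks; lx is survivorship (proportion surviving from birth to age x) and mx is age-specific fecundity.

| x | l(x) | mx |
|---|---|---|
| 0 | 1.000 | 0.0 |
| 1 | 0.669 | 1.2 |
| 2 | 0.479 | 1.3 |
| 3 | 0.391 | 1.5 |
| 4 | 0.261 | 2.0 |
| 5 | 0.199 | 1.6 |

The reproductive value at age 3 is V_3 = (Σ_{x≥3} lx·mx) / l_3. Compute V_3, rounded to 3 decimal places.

3.649

lx·mx for x ≥ 3: 0.5865, 0.522, 0.3184 → sum = 1.4269
V_3 = 1.4269 / l_3 = 1.4269 / 0.391 = 3.649361… → 3.649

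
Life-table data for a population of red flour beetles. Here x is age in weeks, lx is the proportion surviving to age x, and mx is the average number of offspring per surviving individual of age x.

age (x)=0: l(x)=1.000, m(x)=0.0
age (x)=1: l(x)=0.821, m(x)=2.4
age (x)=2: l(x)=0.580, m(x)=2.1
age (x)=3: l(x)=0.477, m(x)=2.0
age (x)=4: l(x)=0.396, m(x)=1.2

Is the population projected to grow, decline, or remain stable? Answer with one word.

growing

R0 = Σ lx·mx = 0 + 1.9704 + 1.218 + 0.954 + 0.4752 = 4.6176
R0 > 1, so the population is growing.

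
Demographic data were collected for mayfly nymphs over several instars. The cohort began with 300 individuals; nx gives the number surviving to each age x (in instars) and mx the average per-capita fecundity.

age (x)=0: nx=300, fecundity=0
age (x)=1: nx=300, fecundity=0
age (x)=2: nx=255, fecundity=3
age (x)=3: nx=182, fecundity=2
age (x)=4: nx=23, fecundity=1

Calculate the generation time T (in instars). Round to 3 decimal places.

2.356

lx = nx/n0 = nx/300: 1, 1, 0.85, 0.60667…, 0.07667…
lx·mx: 0, 0, 2.55, 1.213333…, 0.076667… → R0 = 3.84…
x·lx·mx: 0, 0, 5.1, 3.64…, 0.306667… → Σ = 9.046667…
T = 9.046667… / 3.84… = 2.355903… → 2.356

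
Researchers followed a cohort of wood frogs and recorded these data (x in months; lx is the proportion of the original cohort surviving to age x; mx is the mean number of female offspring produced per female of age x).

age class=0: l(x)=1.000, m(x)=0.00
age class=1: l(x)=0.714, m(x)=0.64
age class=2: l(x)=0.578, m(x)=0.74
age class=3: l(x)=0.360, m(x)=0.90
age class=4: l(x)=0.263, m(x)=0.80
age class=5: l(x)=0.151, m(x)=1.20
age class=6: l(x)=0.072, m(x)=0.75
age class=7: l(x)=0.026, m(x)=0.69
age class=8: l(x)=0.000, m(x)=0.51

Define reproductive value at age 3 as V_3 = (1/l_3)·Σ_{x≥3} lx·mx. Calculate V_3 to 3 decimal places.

2.188

lx·mx for x ≥ 3: 0.324, 0.2104, 0.1812, 0.054, 0.01794, 0 → sum = 0.78754
V_3 = 0.78754 / l_3 = 0.78754 / 0.36 = 2.187611… → 2.188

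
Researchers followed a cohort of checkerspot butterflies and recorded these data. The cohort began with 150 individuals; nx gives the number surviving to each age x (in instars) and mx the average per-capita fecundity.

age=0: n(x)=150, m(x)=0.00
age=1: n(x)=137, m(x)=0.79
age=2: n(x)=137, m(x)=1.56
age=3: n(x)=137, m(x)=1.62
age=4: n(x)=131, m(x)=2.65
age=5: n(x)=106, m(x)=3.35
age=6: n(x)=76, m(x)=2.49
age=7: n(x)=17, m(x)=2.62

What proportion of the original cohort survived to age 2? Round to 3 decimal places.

0.913

l_2 = n_2/n_0 = 137/150 = 0.913333… → 0.913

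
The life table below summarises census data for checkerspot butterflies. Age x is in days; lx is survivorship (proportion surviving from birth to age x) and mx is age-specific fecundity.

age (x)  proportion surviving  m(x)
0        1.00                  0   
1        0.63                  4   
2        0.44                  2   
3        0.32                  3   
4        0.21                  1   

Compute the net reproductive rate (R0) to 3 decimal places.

4.570

lx·mx by age: 0, 2.52, 0.88, 0.96, 0.21
R0 = Σ lx·mx = 4.57 → 4.570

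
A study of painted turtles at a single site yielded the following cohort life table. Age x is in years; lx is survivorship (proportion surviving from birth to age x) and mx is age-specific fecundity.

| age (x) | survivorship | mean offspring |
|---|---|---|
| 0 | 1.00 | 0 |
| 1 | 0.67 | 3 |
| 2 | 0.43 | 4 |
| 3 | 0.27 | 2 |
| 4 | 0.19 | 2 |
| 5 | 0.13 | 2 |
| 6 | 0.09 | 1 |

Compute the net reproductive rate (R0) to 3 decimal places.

lx·mx by age: 0, 2.01, 1.72, 0.54, 0.38, 0.26, 0.09
R0 = Σ lx·mx = 5 → 5.000

5.000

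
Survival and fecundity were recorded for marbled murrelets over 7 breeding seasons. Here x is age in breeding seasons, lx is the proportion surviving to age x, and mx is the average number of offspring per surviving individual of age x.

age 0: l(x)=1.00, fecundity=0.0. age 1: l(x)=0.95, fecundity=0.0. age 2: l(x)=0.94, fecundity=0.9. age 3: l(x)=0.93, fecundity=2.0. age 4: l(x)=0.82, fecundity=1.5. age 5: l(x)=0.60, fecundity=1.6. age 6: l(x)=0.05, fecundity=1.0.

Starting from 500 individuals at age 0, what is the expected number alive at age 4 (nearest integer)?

410

Expected survivors = N0 · l_4 = 500 × 0.82 = 410 → 410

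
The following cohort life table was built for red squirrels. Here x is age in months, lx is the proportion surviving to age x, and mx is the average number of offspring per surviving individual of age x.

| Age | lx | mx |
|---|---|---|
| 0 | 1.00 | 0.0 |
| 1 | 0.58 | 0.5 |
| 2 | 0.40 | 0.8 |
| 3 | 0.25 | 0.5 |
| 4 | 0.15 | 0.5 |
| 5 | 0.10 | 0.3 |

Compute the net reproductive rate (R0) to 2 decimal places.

0.84

lx·mx by age: 0, 0.29, 0.32, 0.125, 0.075, 0.03
R0 = Σ lx·mx = 0.84 → 0.84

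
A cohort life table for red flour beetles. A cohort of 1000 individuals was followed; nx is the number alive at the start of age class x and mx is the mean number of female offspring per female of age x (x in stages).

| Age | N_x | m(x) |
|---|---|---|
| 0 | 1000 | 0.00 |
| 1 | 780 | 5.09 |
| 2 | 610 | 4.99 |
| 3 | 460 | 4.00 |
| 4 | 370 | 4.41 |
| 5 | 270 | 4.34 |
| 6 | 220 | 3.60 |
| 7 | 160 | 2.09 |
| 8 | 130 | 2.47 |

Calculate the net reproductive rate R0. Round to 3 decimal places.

13.105

lx = nx/n0 = nx/1000: 1, 0.78, 0.61, 0.46, 0.37, 0.27, 0.22, 0.16, 0.13
lx·mx by age: 0, 3.9702, 3.0439, 1.84, 1.6317, 1.1718, 0.792, 0.3344, 0.3211
R0 = Σ lx·mx = 13.1051 → 13.105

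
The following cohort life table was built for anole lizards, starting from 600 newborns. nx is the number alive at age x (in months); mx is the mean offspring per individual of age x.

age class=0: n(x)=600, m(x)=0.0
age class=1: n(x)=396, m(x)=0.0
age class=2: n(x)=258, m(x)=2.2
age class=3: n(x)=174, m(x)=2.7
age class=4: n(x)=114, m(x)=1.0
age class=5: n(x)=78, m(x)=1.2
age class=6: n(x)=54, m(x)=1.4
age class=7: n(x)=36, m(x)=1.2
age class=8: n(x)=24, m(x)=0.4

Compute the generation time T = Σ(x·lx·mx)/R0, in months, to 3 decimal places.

lx = nx/n0 = nx/600: 1, 0.66, 0.43, 0.29, 0.19, 0.13, 0.09, 0.06, 0.04
lx·mx: 0, 0, 0.946, 0.783, 0.19, 0.156, 0.126, 0.072, 0.016 → R0 = 2.289
x·lx·mx: 0, 0, 1.892, 2.349, 0.76, 0.78, 0.756, 0.504, 0.128 → Σ = 7.169
T = 7.169 / 2.289 = 3.131935… → 3.132

3.132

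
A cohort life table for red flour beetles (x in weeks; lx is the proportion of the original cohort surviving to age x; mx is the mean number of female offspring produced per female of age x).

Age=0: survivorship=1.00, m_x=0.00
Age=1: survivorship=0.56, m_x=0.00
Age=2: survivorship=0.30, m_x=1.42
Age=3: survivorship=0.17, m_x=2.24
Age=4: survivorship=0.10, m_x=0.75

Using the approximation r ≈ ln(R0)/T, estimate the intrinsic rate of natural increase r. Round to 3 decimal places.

-0.048

R0 = Σ lx·mx = 0 + 0 + 0.426 + 0.3808 + 0.075 = 0.8818
Σ x·lx·mx = 2.2944; T = 2.2944/0.8818 = 2.60195…
r ≈ ln(R0)/T = ln(0.8818)/2.60195… = -0.04834… → -0.048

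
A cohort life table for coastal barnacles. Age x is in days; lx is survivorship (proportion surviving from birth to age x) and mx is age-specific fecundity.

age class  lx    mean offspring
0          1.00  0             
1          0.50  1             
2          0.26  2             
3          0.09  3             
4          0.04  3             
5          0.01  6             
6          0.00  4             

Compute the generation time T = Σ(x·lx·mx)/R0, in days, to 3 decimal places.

lx·mx: 0, 0.5, 0.52, 0.27, 0.12, 0.06, 0 → R0 = 1.47
x·lx·mx: 0, 0.5, 1.04, 0.81, 0.48, 0.3, 0 → Σ = 3.13
T = 3.13 / 1.47 = 2.129252… → 2.129

2.129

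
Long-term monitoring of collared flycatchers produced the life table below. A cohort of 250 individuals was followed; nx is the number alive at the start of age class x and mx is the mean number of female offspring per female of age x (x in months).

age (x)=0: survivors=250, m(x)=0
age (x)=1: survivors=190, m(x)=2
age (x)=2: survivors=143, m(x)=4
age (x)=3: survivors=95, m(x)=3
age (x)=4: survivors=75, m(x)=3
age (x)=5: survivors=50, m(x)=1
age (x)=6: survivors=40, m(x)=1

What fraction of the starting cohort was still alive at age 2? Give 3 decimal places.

l_2 = n_2/n_0 = 143/250 = 0.572 → 0.572

0.572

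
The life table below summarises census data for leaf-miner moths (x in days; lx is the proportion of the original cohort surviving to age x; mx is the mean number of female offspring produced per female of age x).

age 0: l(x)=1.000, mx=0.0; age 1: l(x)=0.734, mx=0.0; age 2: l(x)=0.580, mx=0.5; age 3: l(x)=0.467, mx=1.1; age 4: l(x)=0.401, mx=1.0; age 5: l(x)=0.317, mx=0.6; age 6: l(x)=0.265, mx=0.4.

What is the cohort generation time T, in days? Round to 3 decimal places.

lx·mx: 0, 0, 0.29, 0.5137, 0.401, 0.1902, 0.106 → R0 = 1.5009
x·lx·mx: 0, 0, 0.58, 1.5411, 1.604, 0.951, 0.636 → Σ = 5.3121
T = 5.3121 / 1.5009 = 3.539276… → 3.539

3.539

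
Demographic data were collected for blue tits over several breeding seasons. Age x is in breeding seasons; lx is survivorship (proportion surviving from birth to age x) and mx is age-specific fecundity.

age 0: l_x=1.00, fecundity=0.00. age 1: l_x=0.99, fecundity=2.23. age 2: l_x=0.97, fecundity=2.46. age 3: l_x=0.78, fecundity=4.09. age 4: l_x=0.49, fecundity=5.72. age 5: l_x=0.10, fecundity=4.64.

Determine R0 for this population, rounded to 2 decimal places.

lx·mx by age: 0, 2.2077, 2.3862, 3.1902, 2.8028, 0.464
R0 = Σ lx·mx = 11.0509 → 11.05

11.05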